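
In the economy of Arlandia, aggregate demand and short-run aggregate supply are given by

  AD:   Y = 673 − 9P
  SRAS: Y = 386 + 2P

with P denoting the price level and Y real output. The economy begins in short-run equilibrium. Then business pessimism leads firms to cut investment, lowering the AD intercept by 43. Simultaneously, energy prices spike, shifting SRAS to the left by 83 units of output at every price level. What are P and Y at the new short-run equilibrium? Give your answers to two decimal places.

P = 29.73, Y = 362.45

After both shocks: AD is Y = 630 − 9P and SRAS is Y = 303 + 2P.
Setting them equal: 327 = 11P, so P = 29.73.
Substituting into AD, Y = 362.45.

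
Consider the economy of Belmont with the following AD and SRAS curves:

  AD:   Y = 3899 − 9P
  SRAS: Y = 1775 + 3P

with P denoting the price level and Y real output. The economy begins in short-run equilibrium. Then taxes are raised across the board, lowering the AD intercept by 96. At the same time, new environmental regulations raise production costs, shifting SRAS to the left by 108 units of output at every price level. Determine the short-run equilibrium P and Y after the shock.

P = 178, Y = 2201

After both shocks: AD is Y = 3803 − 9P and SRAS is Y = 1667 + 3P.
Setting them equal: 2136 = 12P, so P = 178.
Y = 3803 − 9·178 = 2201.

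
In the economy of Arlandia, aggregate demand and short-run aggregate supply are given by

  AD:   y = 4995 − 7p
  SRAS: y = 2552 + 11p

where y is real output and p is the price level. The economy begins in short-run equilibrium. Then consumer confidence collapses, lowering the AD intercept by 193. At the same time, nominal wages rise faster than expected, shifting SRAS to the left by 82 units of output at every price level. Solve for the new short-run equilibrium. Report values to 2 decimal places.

After both shocks: AD is y = 4802 − 7p and SRAS is y = 2470 + 11p.
Setting them equal: 2332 = 18p, so p = 129.56.
Substituting into AD, y = 3895.11.

p = 129.56, y = 3895.11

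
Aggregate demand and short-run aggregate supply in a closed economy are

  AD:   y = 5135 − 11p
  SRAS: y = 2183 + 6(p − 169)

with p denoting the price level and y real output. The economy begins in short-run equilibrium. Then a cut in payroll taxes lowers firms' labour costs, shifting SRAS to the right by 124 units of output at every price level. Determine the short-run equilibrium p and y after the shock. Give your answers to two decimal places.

This is a positive supply shock: SRAS shifts right.
New SRAS: y = 1293 + 6p.
Set AD = SRAS: 5135 − 11p = 1293 + 6p, so 3842 = 17p and p = 226.00.
Substituting into AD, y = 2649.00.

p = 226.00, y = 2649.00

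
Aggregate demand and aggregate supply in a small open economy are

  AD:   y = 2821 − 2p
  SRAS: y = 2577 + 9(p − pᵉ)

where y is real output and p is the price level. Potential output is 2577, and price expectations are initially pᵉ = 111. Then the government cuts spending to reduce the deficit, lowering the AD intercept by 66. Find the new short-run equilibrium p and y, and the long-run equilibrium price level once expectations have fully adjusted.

Short run: p = 107, y = 2541. Long run: p = 89.

AD shifts left: new AD is y = 2755 − 2p. With pᵉ = 111, SRAS is y = 1578 + 9p.
Short run: 2755 − 2p = 1578 + 9p gives 1177 = 11p, so p = 107 and y = 2755 − 2·107 = 2541.
y = 2541 is below potential 2577; expectations adjust and SRAS shifts right until y = 2577.
Long run: on the new AD curve, 2577 = 2755 − 2p gives p = 89.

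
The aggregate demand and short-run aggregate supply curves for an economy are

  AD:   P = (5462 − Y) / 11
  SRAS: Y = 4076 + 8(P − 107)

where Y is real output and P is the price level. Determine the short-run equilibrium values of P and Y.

Write SRAS as Y = 4076 + 8P − 856 = 3220 + 8P.
Rearrange AD to Y = 5462 − 11P.
Set AD = SRAS: 5462 − 11P = 3220 + 8P, so 2242 = 19P and P = 118.
Then Y = 5462 − 11·118 = 4164.

P = 118, Y = 4164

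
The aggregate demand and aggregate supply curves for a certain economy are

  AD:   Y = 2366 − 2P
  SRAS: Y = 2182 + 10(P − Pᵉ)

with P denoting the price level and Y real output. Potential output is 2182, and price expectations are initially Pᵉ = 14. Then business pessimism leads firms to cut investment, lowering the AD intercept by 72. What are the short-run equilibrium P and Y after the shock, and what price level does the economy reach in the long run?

Short run: P = 21, Y = 2252. Long run: P = 56.

AD shifts left: new AD is Y = 2294 − 2P. With Pᵉ = 14, SRAS is Y = 2042 + 10P.
Short run: 2294 − 2P = 2042 + 10P gives 252 = 12P, so P = 21 and Y = 2294 − 2·21 = 2252.
Y = 2252 is above potential 2182; expectations adjust and SRAS shifts left until Y = 2182.
Long run: on the new AD curve, 2182 = 2294 − 2P gives P = 56.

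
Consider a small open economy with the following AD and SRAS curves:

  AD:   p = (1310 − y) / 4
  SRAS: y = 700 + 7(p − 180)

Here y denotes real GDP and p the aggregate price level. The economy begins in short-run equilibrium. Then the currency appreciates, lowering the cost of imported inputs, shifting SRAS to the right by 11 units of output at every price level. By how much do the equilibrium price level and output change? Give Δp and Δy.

Δp = -1, Δy = +4

This is a positive supply shock: SRAS shifts right.
New SRAS: y = 7p − 549.
Set AD = SRAS: 1310 − 4p = 7p − 549, so 1859 = 11p and p = 169.
y = 1310 − 4·169 = 634.
Initially p = 170, y = 630, so Δp = -1 and Δy = +4.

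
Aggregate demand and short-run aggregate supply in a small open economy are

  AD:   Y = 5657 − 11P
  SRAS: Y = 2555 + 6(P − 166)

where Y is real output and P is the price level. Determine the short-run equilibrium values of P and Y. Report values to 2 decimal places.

P = 241.06, Y = 3005.35

Write SRAS as Y = 2555 + 6P − 996 = 1559 + 6P.
Set AD = SRAS: 5657 − 11P = 1559 + 6P, so 4098 = 17P and P = 241.06.
Substituting into AD, Y = 5657 − 11P = 3005.35.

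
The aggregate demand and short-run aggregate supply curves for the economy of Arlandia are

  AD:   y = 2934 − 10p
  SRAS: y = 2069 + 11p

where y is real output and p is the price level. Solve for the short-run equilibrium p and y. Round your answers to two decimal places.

p = 41.19, y = 2522.10

Set AD = SRAS: 2934 − 10p = 2069 + 11p, so 865 = 21p and p = 41.19.
Substituting into AD, y = 2934 − 10p = 2522.10.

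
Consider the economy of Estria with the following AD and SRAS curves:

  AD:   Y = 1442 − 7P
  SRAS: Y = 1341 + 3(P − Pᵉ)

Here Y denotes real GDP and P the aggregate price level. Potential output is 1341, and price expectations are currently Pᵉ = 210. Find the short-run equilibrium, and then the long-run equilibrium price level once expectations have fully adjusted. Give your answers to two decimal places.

Short run: with Pᵉ = 210, SRAS is Y = 711 + 3P. Setting AD = SRAS gives 731 = 10P, so P = 73.10 and Y = 1442 − 7P = 930.30.
Output 930.30 is below potential 1341, so over time expected prices fall and SRAS shifts right until Y returns to 1341.
Long run: Y = 1341 on the AD curve gives 1341 = 1442 − 7P, so P = 14.43.

Short run: P = 73.10, Y = 930.30. Long run: P = 14.43.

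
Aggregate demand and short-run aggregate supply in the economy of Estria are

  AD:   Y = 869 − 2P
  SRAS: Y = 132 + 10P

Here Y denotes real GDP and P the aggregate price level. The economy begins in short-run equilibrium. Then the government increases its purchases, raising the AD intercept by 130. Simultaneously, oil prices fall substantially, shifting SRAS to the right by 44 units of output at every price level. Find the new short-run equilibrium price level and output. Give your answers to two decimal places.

P = 68.58, Y = 861.83

After both shocks: AD is Y = 999 − 2P and SRAS is Y = 176 + 10P.
Setting them equal: 823 = 12P, so P = 68.58.
Substituting into AD, Y = 861.83.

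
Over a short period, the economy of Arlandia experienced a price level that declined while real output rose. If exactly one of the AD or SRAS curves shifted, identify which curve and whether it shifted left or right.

P fell and Y rose. An AD shift moves P and Y in the same direction; an SRAS shift moves them in opposite directions.
Here P and Y moved in opposite directions, so the SRAS curve shifted.
Since Y rose, SRAS shifted right.

SRAS shifted right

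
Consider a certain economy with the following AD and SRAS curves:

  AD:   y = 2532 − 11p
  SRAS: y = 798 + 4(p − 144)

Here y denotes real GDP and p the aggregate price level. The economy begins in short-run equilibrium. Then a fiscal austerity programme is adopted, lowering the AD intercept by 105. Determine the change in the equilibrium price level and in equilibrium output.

Δp = -7, Δy = -28

This is a negative demand shock: AD shifts left.
New AD: y = 2427 − 11p.
SRAS can be written y = 222 + 4p.
Set AD = SRAS: 2427 − 11p = 222 + 4p, so 2205 = 15p and p = 147.
y = 2427 − 11·147 = 810.
Initially p = 154, y = 838, so Δp = -7 and Δy = -28.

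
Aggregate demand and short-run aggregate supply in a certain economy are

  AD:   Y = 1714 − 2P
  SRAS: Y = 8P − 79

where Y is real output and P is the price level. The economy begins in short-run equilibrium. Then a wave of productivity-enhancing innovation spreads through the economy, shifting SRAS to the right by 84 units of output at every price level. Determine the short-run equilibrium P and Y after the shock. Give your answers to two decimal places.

This is a positive supply shock: SRAS shifts right.
New SRAS: Y = 5 + 8P.
Set AD = SRAS: 1714 − 2P = 5 + 8P, so 1709 = 10P and P = 170.90.
Substituting into AD, Y = 1372.20.

P = 170.90, Y = 1372.20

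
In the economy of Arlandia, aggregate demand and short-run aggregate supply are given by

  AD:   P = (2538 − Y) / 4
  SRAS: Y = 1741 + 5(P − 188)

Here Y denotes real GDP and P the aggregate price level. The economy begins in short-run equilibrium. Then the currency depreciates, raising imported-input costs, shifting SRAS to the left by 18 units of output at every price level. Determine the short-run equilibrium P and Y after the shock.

This is a negative supply shock: SRAS shifts left.
New SRAS: Y = 783 + 5P.
Set AD = SRAS: 2538 − 4P = 783 + 5P, so 1755 = 9P and P = 195.
Y = 2538 − 4·195 = 1758.

P = 195, Y = 1758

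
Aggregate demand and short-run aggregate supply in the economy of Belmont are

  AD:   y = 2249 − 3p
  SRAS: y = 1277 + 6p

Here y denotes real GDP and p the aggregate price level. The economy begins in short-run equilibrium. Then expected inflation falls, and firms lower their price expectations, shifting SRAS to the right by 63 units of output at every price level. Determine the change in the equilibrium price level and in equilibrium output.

Δp = -7, Δy = +21

This is a positive supply shock: SRAS shifts right.
New SRAS: y = 1340 + 6p.
Set AD = SRAS: 2249 − 3p = 1340 + 6p, so 909 = 9p and p = 101.
y = 2249 − 3·101 = 1946.
Initially p = 108, y = 1925, so Δp = -7 and Δy = +21.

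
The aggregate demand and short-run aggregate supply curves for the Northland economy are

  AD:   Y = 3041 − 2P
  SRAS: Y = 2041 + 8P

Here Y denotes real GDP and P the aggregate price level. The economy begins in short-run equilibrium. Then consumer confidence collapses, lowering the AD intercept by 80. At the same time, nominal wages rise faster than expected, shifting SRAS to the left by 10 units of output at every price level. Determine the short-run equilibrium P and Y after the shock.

After both shocks: AD is Y = 2961 − 2P and SRAS is Y = 2031 + 8P.
Setting them equal: 930 = 10P, so P = 93.
Y = 2961 − 2·93 = 2775.

P = 93, Y = 2775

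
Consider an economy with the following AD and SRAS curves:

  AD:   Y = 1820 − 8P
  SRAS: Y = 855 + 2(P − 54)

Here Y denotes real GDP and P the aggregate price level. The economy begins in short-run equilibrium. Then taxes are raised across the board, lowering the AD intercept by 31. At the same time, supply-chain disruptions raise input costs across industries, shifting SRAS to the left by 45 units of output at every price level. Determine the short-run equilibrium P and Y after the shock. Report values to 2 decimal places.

After both shocks: AD is Y = 1789 − 8P and SRAS is Y = 702 + 2P.
Setting them equal: 1087 = 10P, so P = 108.70.
Substituting into AD, Y = 919.40.

P = 108.70, Y = 919.40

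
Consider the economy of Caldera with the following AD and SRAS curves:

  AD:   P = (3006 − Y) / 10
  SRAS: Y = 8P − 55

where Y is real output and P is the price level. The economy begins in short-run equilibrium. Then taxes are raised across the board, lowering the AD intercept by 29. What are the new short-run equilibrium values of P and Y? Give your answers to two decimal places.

This is a negative demand shock: AD shifts left.
New AD: Y = 2977 − 10P.
Set AD = SRAS: 2977 − 10P = 8P − 55, so 3032 = 18P and P = 168.44.
Substituting into AD, Y = 1292.56.

P = 168.44, Y = 1292.56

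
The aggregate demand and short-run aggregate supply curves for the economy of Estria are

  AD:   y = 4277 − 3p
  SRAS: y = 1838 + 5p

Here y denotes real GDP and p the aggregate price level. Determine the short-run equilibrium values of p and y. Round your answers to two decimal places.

Set AD = SRAS: 4277 − 3p = 1838 + 5p, so 2439 = 8p and p = 304.88.
Substituting into AD, y = 4277 − 3p = 3362.38.

p = 304.88, y = 3362.38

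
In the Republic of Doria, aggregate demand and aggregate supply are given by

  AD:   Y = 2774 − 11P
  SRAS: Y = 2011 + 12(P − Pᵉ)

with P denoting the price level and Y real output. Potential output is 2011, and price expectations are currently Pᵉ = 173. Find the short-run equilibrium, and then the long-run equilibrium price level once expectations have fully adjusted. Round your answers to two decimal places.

Short run: with Pᵉ = 173, SRAS is Y = 12P − 65. Setting AD = SRAS gives 2839 = 23P, so P = 123.43 and Y = 2774 − 11P = 1416.22.
Output 1416.22 is below potential 2011, so over time expected prices fall and SRAS shifts right until Y returns to 2011.
Long run: Y = 2011 on the AD curve gives 2011 = 2774 − 11P, so P = 69.36.

Short run: P = 123.43, Y = 1416.22. Long run: P = 69.36.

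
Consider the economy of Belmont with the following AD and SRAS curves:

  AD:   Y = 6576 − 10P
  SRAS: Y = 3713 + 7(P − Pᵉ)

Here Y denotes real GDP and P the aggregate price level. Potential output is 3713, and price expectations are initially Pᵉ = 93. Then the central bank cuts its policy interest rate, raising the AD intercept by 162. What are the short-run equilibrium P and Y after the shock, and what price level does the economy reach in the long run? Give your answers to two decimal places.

AD shifts right: new AD is Y = 6738 − 10P. With Pᵉ = 93, SRAS is Y = 3062 + 7P.
Short run: 6738 − 10P = 3062 + 7P gives 3676 = 17P, so P = 216.24 and Y = 6738 − 10P = 4575.65.
Y = 4575.65 is above potential 3713; expectations adjust and SRAS shifts left until Y = 3713.
Long run: on the new AD curve, 3713 = 6738 − 10P gives P = 302.50.

Short run: P = 216.24, Y = 4575.65. Long run: P = 302.50.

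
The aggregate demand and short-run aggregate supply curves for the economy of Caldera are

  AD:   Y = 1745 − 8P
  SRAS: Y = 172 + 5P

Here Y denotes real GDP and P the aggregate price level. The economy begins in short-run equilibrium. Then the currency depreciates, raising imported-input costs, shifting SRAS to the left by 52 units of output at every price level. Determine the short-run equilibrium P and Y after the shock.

P = 125, Y = 745

This is a negative supply shock: SRAS shifts left.
New SRAS: Y = 120 + 5P.
Set AD = SRAS: 1745 − 8P = 120 + 5P, so 1625 = 13P and P = 125.
Y = 1745 − 8·125 = 745.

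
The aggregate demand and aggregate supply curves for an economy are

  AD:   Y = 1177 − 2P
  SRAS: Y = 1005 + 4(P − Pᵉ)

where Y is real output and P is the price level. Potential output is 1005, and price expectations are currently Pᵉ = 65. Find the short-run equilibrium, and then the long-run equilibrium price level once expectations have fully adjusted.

Short run: with Pᵉ = 65, SRAS is Y = 745 + 4P. Setting AD = SRAS gives 432 = 6P, so P = 72 and Y = 1177 − 2·72 = 1033.
Output 1033 is above potential 1005, so over time expected prices rise and SRAS shifts left until Y returns to 1005.
Long run: Y = 1005 on the AD curve gives 1005 = 1177 − 2P, so P = 86.

Short run: P = 72, Y = 1033. Long run: P = 86.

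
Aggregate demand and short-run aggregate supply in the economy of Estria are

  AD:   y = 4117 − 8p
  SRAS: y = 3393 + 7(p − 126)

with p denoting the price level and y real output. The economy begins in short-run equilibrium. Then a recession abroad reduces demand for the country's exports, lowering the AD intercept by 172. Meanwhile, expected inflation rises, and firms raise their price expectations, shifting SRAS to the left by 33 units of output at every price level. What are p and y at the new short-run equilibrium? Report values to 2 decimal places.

p = 97.80, y = 3162.60

After both shocks: AD is y = 3945 − 8p and SRAS is y = 2478 + 7p.
Setting them equal: 1467 = 15p, so p = 97.80.
Substituting into AD, y = 3162.60.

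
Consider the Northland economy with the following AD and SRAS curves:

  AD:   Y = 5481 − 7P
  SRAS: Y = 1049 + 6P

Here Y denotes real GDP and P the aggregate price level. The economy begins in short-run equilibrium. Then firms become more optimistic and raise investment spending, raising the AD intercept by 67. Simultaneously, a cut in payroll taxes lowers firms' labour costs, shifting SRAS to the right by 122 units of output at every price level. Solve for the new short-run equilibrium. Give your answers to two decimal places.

After both shocks: AD is Y = 5548 − 7P and SRAS is Y = 1171 + 6P.
Setting them equal: 4377 = 13P, so P = 336.69.
Substituting into AD, Y = 3191.15.

P = 336.69, Y = 3191.15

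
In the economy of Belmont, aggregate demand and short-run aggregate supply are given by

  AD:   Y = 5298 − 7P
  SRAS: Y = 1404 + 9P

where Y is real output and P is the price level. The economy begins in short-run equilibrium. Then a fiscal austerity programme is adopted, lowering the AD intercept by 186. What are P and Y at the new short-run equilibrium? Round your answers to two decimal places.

This is a negative demand shock: AD shifts left.
New AD: Y = 5112 − 7P.
Set AD = SRAS: 5112 − 7P = 1404 + 9P, so 3708 = 16P and P = 231.75.
Substituting into AD, Y = 3489.75.

P = 231.75, Y = 3489.75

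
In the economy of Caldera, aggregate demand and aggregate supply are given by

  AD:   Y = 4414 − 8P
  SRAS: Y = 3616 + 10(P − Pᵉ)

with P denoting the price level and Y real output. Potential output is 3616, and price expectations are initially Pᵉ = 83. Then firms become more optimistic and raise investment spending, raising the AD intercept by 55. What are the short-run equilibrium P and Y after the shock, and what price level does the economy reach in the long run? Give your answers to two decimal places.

Short run: P = 93.50, Y = 3721.00. Long run: P = 106.63.

AD shifts right: new AD is Y = 4469 − 8P. With Pᵉ = 83, SRAS is Y = 2786 + 10P.
Short run: 4469 − 8P = 2786 + 10P gives 1683 = 18P, so P = 93.50 and Y = 4469 − 8P = 3721.00.
Y = 3721.00 is above potential 3616; expectations adjust and SRAS shifts left until Y = 3616.
Long run: on the new AD curve, 3616 = 4469 − 8P gives P = 106.63.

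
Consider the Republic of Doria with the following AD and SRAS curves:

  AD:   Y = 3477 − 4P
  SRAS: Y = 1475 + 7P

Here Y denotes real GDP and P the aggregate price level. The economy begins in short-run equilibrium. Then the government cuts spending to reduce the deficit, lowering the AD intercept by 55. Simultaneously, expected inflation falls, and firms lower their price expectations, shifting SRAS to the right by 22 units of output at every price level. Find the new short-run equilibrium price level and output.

P = 175, Y = 2722

After both shocks: AD is Y = 3422 − 4P and SRAS is Y = 1497 + 7P.
Setting them equal: 1925 = 11P, so P = 175.
Y = 3422 − 4·175 = 2722.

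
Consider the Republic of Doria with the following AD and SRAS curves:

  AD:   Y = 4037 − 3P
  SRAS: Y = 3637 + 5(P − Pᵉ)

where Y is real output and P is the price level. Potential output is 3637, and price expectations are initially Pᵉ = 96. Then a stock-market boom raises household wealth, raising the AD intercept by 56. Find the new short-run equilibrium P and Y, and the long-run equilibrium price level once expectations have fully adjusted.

Short run: P = 117, Y = 3742. Long run: P = 152.

AD shifts right: new AD is Y = 4093 − 3P. With Pᵉ = 96, SRAS is Y = 3157 + 5P.
Short run: 4093 − 3P = 3157 + 5P gives 936 = 8P, so P = 117 and Y = 4093 − 3·117 = 3742.
Y = 3742 is above potential 3637; expectations adjust and SRAS shifts left until Y = 3637.
Long run: on the new AD curve, 3637 = 4093 − 3P gives P = 152.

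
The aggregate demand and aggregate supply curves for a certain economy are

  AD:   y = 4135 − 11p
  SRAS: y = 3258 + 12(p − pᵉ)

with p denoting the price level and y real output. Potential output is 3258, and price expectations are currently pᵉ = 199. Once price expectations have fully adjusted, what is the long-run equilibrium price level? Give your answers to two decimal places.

Short run: with pᵉ = 199, SRAS is y = 870 + 12p. Setting AD = SRAS gives 3265 = 23p, so p = 141.96 and y = 4135 − 11p = 2573.48.
Output 2573.48 is below potential 3258, so over time expected prices fall and SRAS shifts right until y returns to 3258.
Long run: y = 3258 on the AD curve gives 3258 = 4135 − 11p, so p = 79.73.

Long-run p = 79.73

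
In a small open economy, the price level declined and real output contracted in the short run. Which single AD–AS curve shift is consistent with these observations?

P fell and Y fell. An AD shift moves P and Y in the same direction; an SRAS shift moves them in opposite directions.
Here P and Y moved in the same direction, so the AD curve shifted.
Since Y fell, AD shifted left.

AD shifted left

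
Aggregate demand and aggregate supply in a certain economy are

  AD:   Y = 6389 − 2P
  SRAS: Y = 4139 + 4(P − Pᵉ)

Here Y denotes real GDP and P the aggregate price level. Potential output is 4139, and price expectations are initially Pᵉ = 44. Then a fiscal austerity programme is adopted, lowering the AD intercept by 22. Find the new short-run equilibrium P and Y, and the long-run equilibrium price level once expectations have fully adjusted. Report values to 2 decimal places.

Short run: P = 400.67, Y = 5565.67. Long run: P = 1114.00.

AD shifts left: new AD is Y = 6367 − 2P. With Pᵉ = 44, SRAS is Y = 3963 + 4P.
Short run: 6367 − 2P = 3963 + 4P gives 2404 = 6P, so P = 400.67 and Y = 6367 − 2P = 5565.67.
Y = 5565.67 is above potential 4139; expectations adjust and SRAS shifts left until Y = 4139.
Long run: on the new AD curve, 4139 = 6367 − 2P gives P = 1114.00.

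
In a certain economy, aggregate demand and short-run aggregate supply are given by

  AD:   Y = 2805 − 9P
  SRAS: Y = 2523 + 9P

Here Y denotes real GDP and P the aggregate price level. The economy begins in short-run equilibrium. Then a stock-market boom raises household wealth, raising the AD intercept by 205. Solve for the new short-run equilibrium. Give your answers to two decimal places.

This is a positive demand shock: AD shifts right.
New AD: Y = 3010 − 9P.
Set AD = SRAS: 3010 − 9P = 2523 + 9P, so 487 = 18P and P = 27.06.
Substituting into AD, Y = 2766.50.

P = 27.06, Y = 2766.50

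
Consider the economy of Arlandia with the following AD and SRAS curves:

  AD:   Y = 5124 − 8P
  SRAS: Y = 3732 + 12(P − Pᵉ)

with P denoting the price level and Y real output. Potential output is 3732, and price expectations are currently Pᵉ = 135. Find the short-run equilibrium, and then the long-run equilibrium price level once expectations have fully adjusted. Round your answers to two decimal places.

Short run: with Pᵉ = 135, SRAS is Y = 2112 + 12P. Setting AD = SRAS gives 3012 = 20P, so P = 150.60 and Y = 5124 − 8P = 3919.20.
Output 3919.20 is above potential 3732, so over time expected prices rise and SRAS shifts left until Y returns to 3732.
Long run: Y = 3732 on the AD curve gives 3732 = 5124 − 8P, so P = 174.00.

Short run: P = 150.60, Y = 3919.20. Long run: P = 174.00.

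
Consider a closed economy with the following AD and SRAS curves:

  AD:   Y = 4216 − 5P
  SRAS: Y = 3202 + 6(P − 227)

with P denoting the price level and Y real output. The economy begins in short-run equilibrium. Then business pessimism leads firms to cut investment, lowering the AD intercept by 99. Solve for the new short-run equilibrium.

This is a negative demand shock: AD shifts left.
New AD: Y = 4117 − 5P.
SRAS can be written Y = 1840 + 6P.
Set AD = SRAS: 4117 − 5P = 1840 + 6P, so 2277 = 11P and P = 207.
Y = 4117 − 5·207 = 3082.

P = 207, Y = 3082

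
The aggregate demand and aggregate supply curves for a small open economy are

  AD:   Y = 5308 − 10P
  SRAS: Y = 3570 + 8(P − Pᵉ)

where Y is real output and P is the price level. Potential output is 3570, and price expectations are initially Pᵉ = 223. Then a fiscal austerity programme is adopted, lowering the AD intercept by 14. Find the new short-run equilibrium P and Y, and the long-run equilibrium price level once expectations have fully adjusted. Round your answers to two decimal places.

Short run: P = 194.89, Y = 3345.11. Long run: P = 172.40.

AD shifts left: new AD is Y = 5294 − 10P. With Pᵉ = 223, SRAS is Y = 1786 + 8P.
Short run: 5294 − 10P = 1786 + 8P gives 3508 = 18P, so P = 194.89 and Y = 5294 − 10P = 3345.11.
Y = 3345.11 is below potential 3570; expectations adjust and SRAS shifts right until Y = 3570.
Long run: on the new AD curve, 3570 = 5294 − 10P gives P = 172.40.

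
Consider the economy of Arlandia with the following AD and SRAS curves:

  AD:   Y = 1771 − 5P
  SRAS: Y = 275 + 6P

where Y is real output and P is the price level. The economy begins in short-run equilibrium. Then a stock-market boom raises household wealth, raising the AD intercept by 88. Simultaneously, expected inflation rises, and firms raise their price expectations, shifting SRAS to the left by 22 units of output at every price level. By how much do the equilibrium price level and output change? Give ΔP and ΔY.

ΔP = +10, ΔY = +38

After both shocks: AD is Y = 1859 − 5P and SRAS is Y = 253 + 6P.
Setting them equal: 1606 = 11P, so P = 146.
Y = 1859 − 5·146 = 1129.
Initially P = 136, Y = 1091, so ΔP = +10 and ΔY = +38.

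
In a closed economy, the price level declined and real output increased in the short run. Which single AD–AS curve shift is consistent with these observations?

SRAS shifted right

P fell and Y rose. An AD shift moves P and Y in the same direction; an SRAS shift moves them in opposite directions.
Here P and Y moved in opposite directions, so the SRAS curve shifted.
Since Y rose, SRAS shifted right.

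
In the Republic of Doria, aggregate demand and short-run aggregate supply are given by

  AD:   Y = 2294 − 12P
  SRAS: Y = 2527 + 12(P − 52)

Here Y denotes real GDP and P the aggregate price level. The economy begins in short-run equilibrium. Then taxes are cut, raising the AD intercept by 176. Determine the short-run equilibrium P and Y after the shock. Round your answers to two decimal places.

This is a positive demand shock: AD shifts right.
New AD: Y = 2470 − 12P.
SRAS can be written Y = 1903 + 12P.
Set AD = SRAS: 2470 − 12P = 1903 + 12P, so 567 = 24P and P = 23.63.
Substituting into AD, Y = 2186.50.

P = 23.63, Y = 2186.50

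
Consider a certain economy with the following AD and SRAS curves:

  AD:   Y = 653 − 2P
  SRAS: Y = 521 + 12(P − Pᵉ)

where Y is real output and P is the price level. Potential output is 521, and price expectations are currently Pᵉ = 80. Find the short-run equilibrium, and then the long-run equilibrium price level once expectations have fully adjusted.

Short run: with Pᵉ = 80, SRAS is Y = 12P − 439. Setting AD = SRAS gives 1092 = 14P, so P = 78 and Y = 653 − 2·78 = 497.
Output 497 is below potential 521, so over time expected prices fall and SRAS shifts right until Y returns to 521.
Long run: Y = 521 on the AD curve gives 521 = 653 − 2P, so P = 66.

Short run: P = 78, Y = 497. Long run: P = 66.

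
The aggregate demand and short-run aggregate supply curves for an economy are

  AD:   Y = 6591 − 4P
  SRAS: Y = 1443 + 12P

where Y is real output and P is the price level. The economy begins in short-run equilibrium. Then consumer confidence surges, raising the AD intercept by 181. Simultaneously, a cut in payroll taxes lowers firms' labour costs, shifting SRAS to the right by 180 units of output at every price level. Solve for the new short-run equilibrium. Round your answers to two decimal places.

P = 321.81, Y = 5484.75

After both shocks: AD is Y = 6772 − 4P and SRAS is Y = 1623 + 12P.
Setting them equal: 5149 = 16P, so P = 321.81.
Substituting into AD, Y = 5484.75.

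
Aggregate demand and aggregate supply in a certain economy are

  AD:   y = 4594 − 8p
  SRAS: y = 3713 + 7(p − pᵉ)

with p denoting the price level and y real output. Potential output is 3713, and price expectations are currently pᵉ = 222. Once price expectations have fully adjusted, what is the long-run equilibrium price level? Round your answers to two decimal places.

Long-run p = 110.13

Short run: with pᵉ = 222, SRAS is y = 2159 + 7p. Setting AD = SRAS gives 2435 = 15p, so p = 162.33 and y = 4594 − 8p = 3295.33.
Output 3295.33 is below potential 3713, so over time expected prices fall and SRAS shifts right until y returns to 3713.
Long run: y = 3713 on the AD curve gives 3713 = 4594 − 8p, so p = 110.13.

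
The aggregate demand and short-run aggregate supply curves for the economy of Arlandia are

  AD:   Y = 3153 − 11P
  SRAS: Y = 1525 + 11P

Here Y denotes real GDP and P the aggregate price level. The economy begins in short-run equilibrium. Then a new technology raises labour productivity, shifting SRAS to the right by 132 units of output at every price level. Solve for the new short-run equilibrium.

This is a positive supply shock: SRAS shifts right.
New SRAS: Y = 1657 + 11P.
Set AD = SRAS: 3153 − 11P = 1657 + 11P, so 1496 = 22P and P = 68.
Y = 3153 − 11·68 = 2405.

P = 68, Y = 2405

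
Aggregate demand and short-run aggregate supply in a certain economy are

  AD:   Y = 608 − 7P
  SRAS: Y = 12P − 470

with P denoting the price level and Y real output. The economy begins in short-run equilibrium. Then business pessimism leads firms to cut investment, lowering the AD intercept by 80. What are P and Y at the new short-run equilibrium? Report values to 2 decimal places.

P = 52.53, Y = 160.32

This is a negative demand shock: AD shifts left.
New AD: Y = 528 − 7P.
Set AD = SRAS: 528 − 7P = 12P − 470, so 998 = 19P and P = 52.53.
Substituting into AD, Y = 160.32.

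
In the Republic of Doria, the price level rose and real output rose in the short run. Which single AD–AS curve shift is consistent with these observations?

AD shifted right

P rose and Y rose. An AD shift moves P and Y in the same direction; an SRAS shift moves them in opposite directions.
Here P and Y moved in the same direction, so the AD curve shifted.
Since Y rose, AD shifted right.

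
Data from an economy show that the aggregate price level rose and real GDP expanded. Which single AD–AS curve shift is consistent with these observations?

P rose and Y rose. An AD shift moves P and Y in the same direction; an SRAS shift moves them in opposite directions.
Here P and Y moved in the same direction, so the AD curve shifted.
Since Y rose, AD shifted right.

AD shifted right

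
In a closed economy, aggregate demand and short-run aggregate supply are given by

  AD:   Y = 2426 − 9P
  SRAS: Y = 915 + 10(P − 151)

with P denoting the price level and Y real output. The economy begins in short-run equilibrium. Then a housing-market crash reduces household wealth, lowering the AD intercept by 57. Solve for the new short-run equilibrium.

P = 156, Y = 965

This is a negative demand shock: AD shifts left.
New AD: Y = 2369 − 9P.
SRAS can be written Y = 10P − 595.
Set AD = SRAS: 2369 − 9P = 10P − 595, so 2964 = 19P and P = 156.
Y = 2369 − 9·156 = 965.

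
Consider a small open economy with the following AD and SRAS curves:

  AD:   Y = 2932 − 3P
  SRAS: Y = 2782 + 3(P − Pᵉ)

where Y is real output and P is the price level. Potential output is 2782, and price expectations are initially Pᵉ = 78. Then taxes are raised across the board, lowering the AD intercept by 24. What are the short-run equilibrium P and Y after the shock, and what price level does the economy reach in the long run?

AD shifts left: new AD is Y = 2908 − 3P. With Pᵉ = 78, SRAS is Y = 2548 + 3P.
Short run: 2908 − 3P = 2548 + 3P gives 360 = 6P, so P = 60 and Y = 2908 − 3·60 = 2728.
Y = 2728 is below potential 2782; expectations adjust and SRAS shifts right until Y = 2782.
Long run: on the new AD curve, 2782 = 2908 − 3P gives P = 42.

Short run: P = 60, Y = 2728. Long run: P = 42.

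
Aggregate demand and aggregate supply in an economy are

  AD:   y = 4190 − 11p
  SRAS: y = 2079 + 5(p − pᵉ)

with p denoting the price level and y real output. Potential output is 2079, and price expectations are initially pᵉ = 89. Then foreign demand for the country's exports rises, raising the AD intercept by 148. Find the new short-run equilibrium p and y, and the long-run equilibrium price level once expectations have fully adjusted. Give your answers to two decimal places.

AD shifts right: new AD is y = 4338 − 11p. With pᵉ = 89, SRAS is y = 1634 + 5p.
Short run: 4338 − 11p = 1634 + 5p gives 2704 = 16p, so p = 169.00 and y = 4338 − 11p = 2479.00.
y = 2479.00 is above potential 2079; expectations adjust and SRAS shifts left until y = 2079.
Long run: on the new AD curve, 2079 = 4338 − 11p gives p = 205.36.

Short run: p = 169.00, y = 2479.00. Long run: p = 205.36.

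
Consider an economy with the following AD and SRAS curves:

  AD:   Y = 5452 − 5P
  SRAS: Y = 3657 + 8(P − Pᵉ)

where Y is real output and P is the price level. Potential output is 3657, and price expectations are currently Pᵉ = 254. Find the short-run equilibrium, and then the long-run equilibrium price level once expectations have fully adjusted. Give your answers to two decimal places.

Short run: P = 294.38, Y = 3980.08. Long run: P = 359.00.

Short run: with Pᵉ = 254, SRAS is Y = 1625 + 8P. Setting AD = SRAS gives 3827 = 13P, so P = 294.38 and Y = 5452 − 5P = 3980.08.
Output 3980.08 is above potential 3657, so over time expected prices rise and SRAS shifts left until Y returns to 3657.
Long run: Y = 3657 on the AD curve gives 3657 = 5452 − 5P, so P = 359.00.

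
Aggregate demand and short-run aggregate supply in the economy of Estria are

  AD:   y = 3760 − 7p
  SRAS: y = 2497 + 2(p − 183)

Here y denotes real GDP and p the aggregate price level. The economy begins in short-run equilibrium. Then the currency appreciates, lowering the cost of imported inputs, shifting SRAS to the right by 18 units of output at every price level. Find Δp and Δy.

This is a positive supply shock: SRAS shifts right.
New SRAS: y = 2149 + 2p.
Set AD = SRAS: 3760 − 7p = 2149 + 2p, so 1611 = 9p and p = 179.
y = 3760 − 7·179 = 2507.
Initially p = 181, y = 2493, so Δp = -2 and Δy = +14.

Δp = -2, Δy = +14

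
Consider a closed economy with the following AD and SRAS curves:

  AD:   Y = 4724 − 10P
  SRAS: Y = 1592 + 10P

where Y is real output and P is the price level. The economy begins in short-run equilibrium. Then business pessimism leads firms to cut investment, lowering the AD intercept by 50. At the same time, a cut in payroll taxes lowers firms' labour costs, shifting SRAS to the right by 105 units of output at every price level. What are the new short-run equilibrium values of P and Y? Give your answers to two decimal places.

P = 148.85, Y = 3185.50

After both shocks: AD is Y = 4674 − 10P and SRAS is Y = 1697 + 10P.
Setting them equal: 2977 = 20P, so P = 148.85.
Substituting into AD, Y = 3185.50.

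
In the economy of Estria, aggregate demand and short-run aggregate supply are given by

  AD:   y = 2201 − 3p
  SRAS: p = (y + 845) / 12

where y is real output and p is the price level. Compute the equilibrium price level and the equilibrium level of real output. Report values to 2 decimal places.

Rearrange SRAS to y = 12p − 845.
Set AD = SRAS: 2201 − 3p = 12p − 845, so 3046 = 15p and p = 203.07.
Substituting into AD, y = 2201 − 3p = 1591.80.

p = 203.07, y = 1591.80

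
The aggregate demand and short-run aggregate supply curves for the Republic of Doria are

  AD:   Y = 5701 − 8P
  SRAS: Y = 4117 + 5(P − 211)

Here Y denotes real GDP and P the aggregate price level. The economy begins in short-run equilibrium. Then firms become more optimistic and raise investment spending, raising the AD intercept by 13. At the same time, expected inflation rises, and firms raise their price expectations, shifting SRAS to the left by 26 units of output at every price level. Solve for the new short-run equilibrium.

P = 206, Y = 4066

After both shocks: AD is Y = 5714 − 8P and SRAS is Y = 3036 + 5P.
Setting them equal: 2678 = 13P, so P = 206.
Y = 5714 − 8·206 = 4066.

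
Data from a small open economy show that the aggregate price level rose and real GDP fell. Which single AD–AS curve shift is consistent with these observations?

SRAS shifted left

P rose and Y fell. An AD shift moves P and Y in the same direction; an SRAS shift moves them in opposite directions.
Here P and Y moved in opposite directions, so the SRAS curve shifted.
Since Y fell, SRAS shifted left.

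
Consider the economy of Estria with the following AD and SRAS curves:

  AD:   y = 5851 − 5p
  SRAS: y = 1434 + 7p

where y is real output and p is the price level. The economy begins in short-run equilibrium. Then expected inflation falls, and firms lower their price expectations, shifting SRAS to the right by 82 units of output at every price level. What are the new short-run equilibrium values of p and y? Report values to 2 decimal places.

This is a positive supply shock: SRAS shifts right.
New SRAS: y = 1516 + 7p.
Set AD = SRAS: 5851 − 5p = 1516 + 7p, so 4335 = 12p and p = 361.25.
Substituting into AD, y = 4044.75.

p = 361.25, y = 4044.75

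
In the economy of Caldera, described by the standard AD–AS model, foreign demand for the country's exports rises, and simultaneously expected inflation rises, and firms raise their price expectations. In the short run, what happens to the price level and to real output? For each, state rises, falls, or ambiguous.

The first event is a positive demand shock: AD shifts right, which by itself pushes P up and Y up.
The second is an adverse supply shock: SRAS shifts left, which by itself pushes P up and Y down.
Both shocks push P up, so P rises. The two shocks push Y in opposite directions, so the effect on Y is ambiguous.

Price level: rises; output: ambiguous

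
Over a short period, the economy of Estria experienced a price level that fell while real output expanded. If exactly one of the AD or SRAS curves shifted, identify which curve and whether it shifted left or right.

P fell and Y rose. An AD shift moves P and Y in the same direction; an SRAS shift moves them in opposite directions.
Here P and Y moved in opposite directions, so the SRAS curve shifted.
Since Y rose, SRAS shifted right.

SRAS shifted right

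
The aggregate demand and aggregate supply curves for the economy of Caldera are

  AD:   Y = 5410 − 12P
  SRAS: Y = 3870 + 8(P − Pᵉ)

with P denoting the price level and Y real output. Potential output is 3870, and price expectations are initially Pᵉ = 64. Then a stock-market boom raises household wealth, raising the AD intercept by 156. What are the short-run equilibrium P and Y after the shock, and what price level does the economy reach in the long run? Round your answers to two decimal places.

Short run: P = 110.40, Y = 4241.20. Long run: P = 141.33.

AD shifts right: new AD is Y = 5566 − 12P. With Pᵉ = 64, SRAS is Y = 3358 + 8P.
Short run: 5566 − 12P = 3358 + 8P gives 2208 = 20P, so P = 110.40 and Y = 5566 − 12P = 4241.20.
Y = 4241.20 is above potential 3870; expectations adjust and SRAS shifts left until Y = 3870.
Long run: on the new AD curve, 3870 = 5566 − 12P gives P = 141.33.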